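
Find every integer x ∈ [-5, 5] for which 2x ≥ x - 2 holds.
Holds for: {-2, -1, 0, 1, 2, 3, 4, 5}
Fails for: {-5, -4, -3}

Answer: {-2, -1, 0, 1, 2, 3, 4, 5}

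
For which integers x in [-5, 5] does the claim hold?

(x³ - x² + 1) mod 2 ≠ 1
For a polynomial with integer coefficients, its value mod 2 depends only on x mod 2, so it suffices to check one representative of each residue class, x = 0, 1:
x = 0: LHS = (0³ - 0² + 1) mod 2 = 1 mod 2 = 1; 1 ≠ 1 — FAILS
x = 1: LHS = (1³ - 1² + 1) mod 2 = 1 mod 2 = 1; 1 ≠ 1 — FAILS
The relation fails in every residue class, so the claimed relation (≠) fails for every integer in [-5, 5].

Answer: None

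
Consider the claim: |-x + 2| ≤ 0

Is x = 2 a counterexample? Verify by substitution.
Substitute x = 2 into the relation:
x = 2: LHS = |-2 + 2| = |0| = 0; 0 ≤ 0 — holds

The claim holds here, so x = 2 is not a counterexample. (A counterexample exists elsewhere, e.g. x = 0.)

Answer: No, x = 2 is not a counterexample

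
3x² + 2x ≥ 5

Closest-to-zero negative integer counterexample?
Testing negative integers from -1 downward:
x = -1: LHS = 3·(-1)² + 2·(-1) = 1; 1 ≥ 5 — FAILS  ← closest negative counterexample to 0

Answer: x = -1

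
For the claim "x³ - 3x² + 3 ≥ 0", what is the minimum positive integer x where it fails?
Testing positive integers:
x = 1: LHS = 1³ - 3·1² + 3 = 1; 1 ≥ 0 — holds
x = 2: LHS = 2³ - 3·2² + 3 = -1; -1 ≥ 0 — FAILS  ← smallest positive counterexample

Answer: x = 2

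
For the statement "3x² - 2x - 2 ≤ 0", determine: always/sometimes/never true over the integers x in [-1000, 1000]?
Holds at x = 0: LHS = 3·0² - 2·0 - 2 = -2; -2 ≤ 0 — holds
Fails at x = -1: LHS = 3·(-1)² - 2·(-1) - 2 = 3; 3 ≤ 0 — FAILS
It is satisfied by some integers in the range but not all.

Answer: Sometimes true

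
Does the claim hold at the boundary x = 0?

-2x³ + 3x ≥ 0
x = 0: LHS = -2·0³ + 3·0 = 0; 0 ≥ 0 — holds

The relation is satisfied at x = 0.

Answer: Yes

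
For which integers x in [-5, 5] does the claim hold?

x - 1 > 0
Holds for: {2, 3, 4, 5}
Fails for: {-5, -4, -3, -2, -1, 0, 1}

Answer: {2, 3, 4, 5}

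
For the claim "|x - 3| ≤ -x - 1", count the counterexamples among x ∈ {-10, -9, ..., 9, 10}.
Counterexamples in [-10, 10]: {-10, -9, -8, -7, -6, -5, -4, -3, -2, -1, 0, 1, 2, 3, 4, 5, 6, 7, 8, 9, 10}.

Counting them gives 21 values.

Answer: 21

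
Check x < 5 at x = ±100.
x = 100: 100 < 5 — FAILS
x = -100: -100 < 5 — holds

Answer: Partially: fails for x = 100, holds for x = -100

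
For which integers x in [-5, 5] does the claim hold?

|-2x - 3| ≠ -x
Holds for: {-5, -4, -2, 0, 1, 2, 3, 4, 5}
Fails for: {-3, -1}

Answer: {-5, -4, -2, 0, 1, 2, 3, 4, 5}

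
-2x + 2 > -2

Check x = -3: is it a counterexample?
Substitute x = -3 into the relation:
x = -3: LHS = -2·(-3) + 2 = 8; 8 > -2 — holds

The claim holds here, so x = -3 is not a counterexample. (A counterexample exists elsewhere, e.g. x = 2.)

Answer: No, x = -3 is not a counterexample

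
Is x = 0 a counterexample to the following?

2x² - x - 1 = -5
Substitute x = 0 into the relation:
x = 0: LHS = 2·0² - 0 - 1 = -1; -1 = -5 — FAILS

Since the claim fails at x = 0, this value is a counterexample.

Answer: Yes, x = 0 is a counterexample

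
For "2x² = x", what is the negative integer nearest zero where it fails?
Testing negative integers from -1 downward:
x = -1: LHS = 2·(-1)² = 2; 2 = -1 — FAILS  ← closest negative counterexample to 0

Answer: x = -1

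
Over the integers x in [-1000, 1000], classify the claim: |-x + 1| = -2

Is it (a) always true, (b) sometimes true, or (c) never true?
An absolute value is never negative, so the left side is ≥ 0 for every x, while the right side is -2. Tightest case in [-1000, 1000] is x = 1:
x = 1: LHS = |-1 + 1| = |0| = 0; 0 = -2 — FAILS
Hence LHS − RHS is never 0, i.e. the two sides are never equal, so the claimed relation (=) fails for every integer in [-1000, 1000].

No integer in the range satisfies it.

Answer: Never true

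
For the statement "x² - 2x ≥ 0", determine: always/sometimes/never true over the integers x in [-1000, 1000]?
Holds at x = 0: LHS = 0² - 2·0 = 0; 0 ≥ 0 — holds
Fails at x = 1: LHS = 1² - 2·1 = -1; -1 ≥ 0 — FAILS
It is satisfied by some integers in the range but not all.

Answer: Sometimes true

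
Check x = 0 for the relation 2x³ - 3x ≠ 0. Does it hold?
x = 0: LHS = 2·0³ - 3·0 = 0; 0 ≠ 0 — FAILS

The relation fails at x = 0, so x = 0 is a counterexample.

Answer: No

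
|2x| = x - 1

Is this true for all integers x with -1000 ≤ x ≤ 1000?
The claim fails at x = 0:
x = 0: LHS = |2·0| = |0| = 0, RHS = 0 - 1 = -1; 0 = -1 — FAILS

Because a single integer refutes it, the statement is false.

Answer: False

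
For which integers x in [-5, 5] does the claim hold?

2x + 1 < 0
Holds for: {-5, -4, -3, -2, -1}
Fails for: {0, 1, 2, 3, 4, 5}

Answer: {-5, -4, -3, -2, -1}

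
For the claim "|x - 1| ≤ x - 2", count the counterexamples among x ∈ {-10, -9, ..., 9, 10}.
Counterexamples in [-10, 10]: {-10, -9, -8, -7, -6, -5, -4, -3, -2, -1, 0, 1, 2, 3, 4, 5, 6, 7, 8, 9, 10}.

Counting them gives 21 values.

Answer: 21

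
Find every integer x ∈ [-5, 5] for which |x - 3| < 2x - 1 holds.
Holds for: {2, 3, 4, 5}
Fails for: {-5, -4, -3, -2, -1, 0, 1}

Answer: {2, 3, 4, 5}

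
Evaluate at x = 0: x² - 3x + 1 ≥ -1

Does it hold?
x = 0: LHS = 0² - 3·0 + 1 = 1; 1 ≥ -1 — holds

The relation is satisfied at x = 0.

Answer: Yes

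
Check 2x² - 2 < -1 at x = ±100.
x = 100: LHS = 2·100² - 2 = 19998; 19998 < -1 — FAILS
x = -100: LHS = 2·(-100)² - 2 = 19998; 19998 < -1 — FAILS

Answer: No, fails for both x = 100 and x = -100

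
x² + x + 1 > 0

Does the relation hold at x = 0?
x = 0: LHS = 0² + 0 + 1 = 1; 1 > 0 — holds

The relation is satisfied at x = 0.

Answer: Yes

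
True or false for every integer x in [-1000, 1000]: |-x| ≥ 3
The claim fails at x = 0:
x = 0: LHS = |-0| = |0| = 0; 0 ≥ 3 — FAILS

Because a single integer refutes it, the statement is false.

Answer: False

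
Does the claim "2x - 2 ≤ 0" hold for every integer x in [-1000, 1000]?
The claim fails at x = 2:
x = 2: LHS = 2·2 - 2 = 2; 2 ≤ 0 — FAILS

Because a single integer refutes it, the statement is false.

Answer: False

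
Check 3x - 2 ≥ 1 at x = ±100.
x = 100: LHS = 3·100 - 2 = 298; 298 ≥ 1 — holds
x = -100: LHS = 3·(-100) - 2 = -302; -302 ≥ 1 — FAILS

Answer: Partially: holds for x = 100, fails for x = -100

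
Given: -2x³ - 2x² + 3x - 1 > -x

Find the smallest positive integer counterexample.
Testing positive integers:
x = 1: LHS = -2·1³ - 2·1² + 3·1 - 1 = -2; -2 > -1 — FAILS  ← smallest positive counterexample

Answer: x = 1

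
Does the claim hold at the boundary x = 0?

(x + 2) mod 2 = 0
x = 0: LHS = (0 + 2) mod 2 = 2 mod 2 = 0; 0 = 0 — holds

The relation is satisfied at x = 0.

Answer: Yes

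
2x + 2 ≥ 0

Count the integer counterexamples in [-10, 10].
Counterexamples in [-10, 10]: {-10, -9, -8, -7, -6, -5, -4, -3, -2}.

Counting them gives 9 values.

Answer: 9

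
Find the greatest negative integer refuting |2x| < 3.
Testing negative integers from -1 downward:
x = -1: LHS = |2·(-1)| = |-2| = 2; 2 < 3 — holds
x = -2: LHS = |2·(-2)| = |-4| = 4; 4 < 3 — FAILS  ← closest negative counterexample to 0

Answer: x = -2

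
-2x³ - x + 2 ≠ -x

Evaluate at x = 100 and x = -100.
x = 100: LHS = -2·100³ - 100 + 2 = -2000098; -2000098 ≠ -100 — holds
x = -100: LHS = -2·(-100)³ - (-100) + 2 = 2000102, RHS = -(-100) = 100; 2000102 ≠ 100 — holds

Answer: Yes, holds for both x = 100 and x = -100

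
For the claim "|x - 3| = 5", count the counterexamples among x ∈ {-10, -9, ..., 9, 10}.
Counterexamples in [-10, 10]: {-10, -9, -8, -7, -6, -5, -4, -3, -1, 0, 1, 2, 3, 4, 5, 6, 7, 9, 10}.

Counting them gives 19 values.

Answer: 19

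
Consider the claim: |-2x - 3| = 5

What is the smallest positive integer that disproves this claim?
Testing positive integers:
x = 1: LHS = |-2·1 - 3| = |-5| = 5; 5 = 5 — holds
x = 2: LHS = |-2·2 - 3| = |-7| = 7; 7 = 5 — FAILS  ← smallest positive counterexample

Answer: x = 2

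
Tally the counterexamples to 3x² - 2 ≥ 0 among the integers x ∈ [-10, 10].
Counterexamples in [-10, 10]: {0}.

Counting them gives 1 values.

Answer: 1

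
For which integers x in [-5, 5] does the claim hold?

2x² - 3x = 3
Track d = LHS − RHS over the integers in [-5, 5]. Equality would need d = 0, but d changes sign only between consecutive integers, jumping over 0:
x = -1: LHS = 2·(-1)² - 3·(-1) = 5; 5 = 3 — FAILS  (d = 2)
x = 0: LHS = 2·0² - 3·0 = 0; 0 = 3 — FAILS  (d = -3)
x = 2: LHS = 2·2² - 3·2 = 2; 2 = 3 — FAILS  (d = -1)
x = 3: LHS = 2·3² - 3·3 = 9; 9 = 3 — FAILS  (d = 6)
Away from these crossings d keeps a constant sign, and checking every integer in [-5, 5] confirms d ≠ 0 throughout. Hence the two sides are never equal, so the claimed relation (=) fails for every integer in [-5, 5].

Answer: None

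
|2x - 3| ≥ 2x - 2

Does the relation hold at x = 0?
x = 0: LHS = |2·0 - 3| = |-3| = 3, RHS = 2·0 - 2 = -2; 3 ≥ -2 — holds

The relation is satisfied at x = 0.

Answer: Yes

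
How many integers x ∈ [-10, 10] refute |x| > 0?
Counterexamples in [-10, 10]: {0}.

Counting them gives 1 values.

Answer: 1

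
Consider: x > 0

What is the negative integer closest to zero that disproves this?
Testing negative integers from -1 downward:
x = -1: -1 > 0 — FAILS  ← closest negative counterexample to 0

Answer: x = -1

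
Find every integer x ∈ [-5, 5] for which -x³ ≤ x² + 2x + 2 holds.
Holds for: {-1, 0, 1, 2, 3, 4, 5}
Fails for: {-5, -4, -3, -2}

Answer: {-1, 0, 1, 2, 3, 4, 5}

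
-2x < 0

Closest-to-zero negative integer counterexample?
Testing negative integers from -1 downward:
x = -1: LHS = -2·(-1) = 2; 2 < 0 — FAILS  ← closest negative counterexample to 0

Answer: x = -1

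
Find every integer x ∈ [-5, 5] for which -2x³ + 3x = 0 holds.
Holds for: {0}
Fails for: {-5, -4, -3, -2, -1, 1, 2, 3, 4, 5}

Answer: {0}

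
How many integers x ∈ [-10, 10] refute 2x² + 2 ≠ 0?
Over all integers in [-10, 10], LHS − RHS is always positive; it is smallest at x = 0, where it equals 2:
x = 0: LHS = 2·0² + 2 = 2; 2 ≠ 0 — holds
At the ends of the range:
x = -10: LHS = 2·(-10)² + 2 = 202; 202 ≠ 0 — holds
x = 10: LHS = 2·10² + 2 = 202; 202 ≠ 0 — holds
Hence LHS − RHS is never 0, i.e. the two sides are never equal, so the relation holds for every integer in [-10, 10].

No counterexample appears in that range.

Answer: 0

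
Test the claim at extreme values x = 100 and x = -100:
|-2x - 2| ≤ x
x = 100: LHS = |-2·100 - 2| = |-202| = 202; 202 ≤ 100 — FAILS
x = -100: LHS = |-2·(-100) - 2| = |198| = 198; 198 ≤ -100 — FAILS

Answer: No, fails for both x = 100 and x = -100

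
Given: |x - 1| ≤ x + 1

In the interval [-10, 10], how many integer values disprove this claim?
Counterexamples in [-10, 10]: {-10, -9, -8, -7, -6, -5, -4, -3, -2, -1}.

Counting them gives 10 values.

Answer: 10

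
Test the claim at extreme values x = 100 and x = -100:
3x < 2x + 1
x = 100: LHS = 3·100 = 300, RHS = 2·100 + 1 = 201; 300 < 201 — FAILS
x = -100: LHS = 3·(-100) = -300, RHS = 2·(-100) + 1 = -199; -300 < -199 — holds

Answer: Partially: fails for x = 100, holds for x = -100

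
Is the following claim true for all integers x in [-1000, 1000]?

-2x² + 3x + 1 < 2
The claim fails at x = 1:
x = 1: LHS = -2·1² + 3·1 + 1 = 2; 2 < 2 — FAILS

Because a single integer refutes it, the statement is false.

Answer: False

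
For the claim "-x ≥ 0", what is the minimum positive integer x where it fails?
Testing positive integers:
x = 1: -1 ≥ 0 — FAILS  ← smallest positive counterexample

Answer: x = 1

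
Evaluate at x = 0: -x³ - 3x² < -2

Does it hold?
x = 0: LHS = -0³ - 3·0² = 0; 0 < -2 — FAILS

The relation fails at x = 0, so x = 0 is a counterexample.

Answer: No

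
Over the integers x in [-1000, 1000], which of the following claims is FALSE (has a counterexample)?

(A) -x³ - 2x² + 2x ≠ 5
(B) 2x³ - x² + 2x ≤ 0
(A) Track d = LHS − RHS over the integers in [-1000, 1000]. Equality would need d = 0, but d changes sign only between consecutive integers, jumping over 0:
x = -4: LHS = -(-4)³ - 2·(-4)² + 2·(-4) = 24; 24 ≠ 5 — holds  (d = 19)
x = -3: LHS = -(-3)³ - 2·(-3)² + 2·(-3) = 3; 3 ≠ 5 — holds  (d = -2)
Away from these crossings d keeps a constant sign, and checking every integer in [-1000, 1000] confirms d ≠ 0 throughout. Hence the two sides are never equal, so the relation holds for every integer in [-1000, 1000].

(B) x = 1: LHS = 2·1³ - 1² + 2·1 = 3; 3 ≤ 0 — FAILS

Only (B) has a counterexample.

Answer: B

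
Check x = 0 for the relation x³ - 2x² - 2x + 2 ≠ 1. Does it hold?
x = 0: LHS = 0³ - 2·0² - 2·0 + 2 = 2; 2 ≠ 1 — holds

The relation is satisfied at x = 0.

Answer: Yes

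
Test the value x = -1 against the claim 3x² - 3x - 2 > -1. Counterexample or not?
Substitute x = -1 into the relation:
x = -1: LHS = 3·(-1)² - 3·(-1) - 2 = 4; 4 > -1 — holds

The claim holds here, so x = -1 is not a counterexample. (A counterexample exists elsewhere, e.g. x = 0.)

Answer: No, x = -1 is not a counterexample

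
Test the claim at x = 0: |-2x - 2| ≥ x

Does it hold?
x = 0: LHS = |-2·0 - 2| = |-2| = 2; 2 ≥ 0 — holds

The relation is satisfied at x = 0.

Answer: Yes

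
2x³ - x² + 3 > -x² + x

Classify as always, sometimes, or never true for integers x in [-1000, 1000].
Holds at x = 0: LHS = 2·0³ - 0² + 3 = 3, RHS = -0² + 0 = 0; 3 > 0 — holds
Fails at x = -2: LHS = 2·(-2)³ - (-2)² + 3 = -17, RHS = -(-2)² + (-2) = -6; -17 > -6 — FAILS
It is satisfied by some integers in the range but not all.

Answer: Sometimes true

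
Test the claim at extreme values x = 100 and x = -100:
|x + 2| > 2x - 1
x = 100: LHS = |100 + 2| = |102| = 102, RHS = 2·100 - 1 = 199; 102 > 199 — FAILS
x = -100: LHS = |(-100) + 2| = |-98| = 98, RHS = 2·(-100) - 1 = -201; 98 > -201 — holds

Answer: Partially: fails for x = 100, holds for x = -100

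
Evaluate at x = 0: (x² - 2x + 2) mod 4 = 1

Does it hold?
x = 0: LHS = (0² - 2·0 + 2) mod 4 = 2 mod 4 = 2; 2 = 1 — FAILS

The relation fails at x = 0, so x = 0 is a counterexample.

Answer: No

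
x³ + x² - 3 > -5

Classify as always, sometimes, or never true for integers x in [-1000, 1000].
Holds at x = 0: LHS = 0³ + 0² - 3 = -3; -3 > -5 — holds
Fails at x = -2: LHS = (-2)³ + (-2)² - 3 = -7; -7 > -5 — FAILS
It is satisfied by some integers in the range but not all.

Answer: Sometimes true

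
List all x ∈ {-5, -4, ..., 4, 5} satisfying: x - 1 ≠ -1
Holds for: {-5, -4, -3, -2, -1, 1, 2, 3, 4, 5}
Fails for: {0}

Answer: {-5, -4, -3, -2, -1, 1, 2, 3, 4, 5}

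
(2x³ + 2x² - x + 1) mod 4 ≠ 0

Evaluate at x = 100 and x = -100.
x = 100: LHS = (2·100³ + 2·100² - 100 + 1) mod 4 = 2019901 mod 4 = 1; 1 ≠ 0 — holds
x = -100: LHS = (2·(-100)³ + 2·(-100)² - (-100) + 1) mod 4 = (-1979899) mod 4 = 1; 1 ≠ 0 — holds

Answer: Yes, holds for both x = 100 and x = -100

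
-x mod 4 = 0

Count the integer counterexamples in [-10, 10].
Counterexamples in [-10, 10]: {-10, -9, -7, -6, -5, -3, -2, -1, 1, 2, 3, 5, 6, 7, 9, 10}.

Counting them gives 16 values.

Answer: 16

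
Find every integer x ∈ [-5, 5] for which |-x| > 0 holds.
Holds for: {-5, -4, -3, -2, -1, 1, 2, 3, 4, 5}
Fails for: {0}

Answer: {-5, -4, -3, -2, -1, 1, 2, 3, 4, 5}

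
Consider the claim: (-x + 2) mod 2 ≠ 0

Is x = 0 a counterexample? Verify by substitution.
Substitute x = 0 into the relation:
x = 0: LHS = (-0 + 2) mod 2 = 2 mod 2 = 0; 0 ≠ 0 — FAILS

Since the claim fails at x = 0, this value is a counterexample.

Answer: Yes, x = 0 is a counterexample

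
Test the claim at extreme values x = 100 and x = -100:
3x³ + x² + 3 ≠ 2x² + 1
x = 100: LHS = 3·100³ + 100² + 3 = 3010003, RHS = 2·100² + 1 = 20001; 3010003 ≠ 20001 — holds
x = -100: LHS = 3·(-100)³ + (-100)² + 3 = -2989997, RHS = 2·(-100)² + 1 = 20001; -2989997 ≠ 20001 — holds

Answer: Yes, holds for both x = 100 and x = -100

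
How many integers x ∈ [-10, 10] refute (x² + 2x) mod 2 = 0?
Counterexamples in [-10, 10]: {-9, -7, -5, -3, -1, 1, 3, 5, 7, 9}.

Counting them gives 10 values.

Answer: 10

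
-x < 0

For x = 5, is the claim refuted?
Substitute x = 5 into the relation:
x = 5: -5 < 0 — holds

The claim holds here, so x = 5 is not a counterexample. (A counterexample exists elsewhere, e.g. x = 0.)

Answer: No, x = 5 is not a counterexample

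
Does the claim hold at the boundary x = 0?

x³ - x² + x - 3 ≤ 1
x = 0: LHS = 0³ - 0² + 0 - 3 = -3; -3 ≤ 1 — holds

The relation is satisfied at x = 0.

Answer: Yes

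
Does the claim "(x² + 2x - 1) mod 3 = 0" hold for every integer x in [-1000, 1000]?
The claim fails at x = 0:
x = 0: LHS = (0² + 2·0 - 1) mod 3 = (-1) mod 3 = 2; 2 = 0 — FAILS

Because a single integer refutes it, the statement is false.

Answer: False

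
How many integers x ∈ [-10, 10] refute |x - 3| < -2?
Counterexamples in [-10, 10]: {-10, -9, -8, -7, -6, -5, -4, -3, -2, -1, 0, 1, 2, 3, 4, 5, 6, 7, 8, 9, 10}.

Counting them gives 21 values.

Answer: 21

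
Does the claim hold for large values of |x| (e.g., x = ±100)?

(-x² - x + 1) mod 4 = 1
x = 100: LHS = (-100² - 100 + 1) mod 4 = (-10099) mod 4 = 1; 1 = 1 — holds
x = -100: LHS = (-(-100)² - (-100) + 1) mod 4 = (-9899) mod 4 = 1; 1 = 1 — holds

Answer: Yes, holds for both x = 100 and x = -100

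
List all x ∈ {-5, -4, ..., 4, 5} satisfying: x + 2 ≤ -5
Over all integers in [-5, 5], LHS − RHS is smallest at x = -5, where it equals 2:
x = -5: LHS = (-5) + 2 = -3; -3 ≤ -5 — FAILS
At the ends of the range:
x = 5: LHS = 5 + 2 = 7; 7 ≤ -5 — FAILS
Hence LHS − RHS is never zero or negative, i.e. LHS > RHS throughout, so the claimed relation (≤) fails for every integer in [-5, 5].

Answer: None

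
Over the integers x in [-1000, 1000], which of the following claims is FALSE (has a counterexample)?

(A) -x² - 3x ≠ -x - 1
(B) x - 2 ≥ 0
(A) Track d = LHS − RHS over the integers in [-1000, 1000]. Equality would need d = 0, but d changes sign only between consecutive integers, jumping over 0:
x = -3: LHS = -(-3)² - 3·(-3) = 0, RHS = -(-3) - 1 = 2; 0 ≠ 2 — holds  (d = -2)
x = -2: LHS = -(-2)² - 3·(-2) = 2, RHS = -(-2) - 1 = 1; 2 ≠ 1 — holds  (d = 1)
x = 0: LHS = -0² - 3·0 = 0, RHS = -0 - 1 = -1; 0 ≠ -1 — holds  (d = 1)
x = 1: LHS = -1² - 3·1 = -4, RHS = -1 - 1 = -2; -4 ≠ -2 — holds  (d = -2)
Away from these crossings d keeps a constant sign, and checking every integer in [-1000, 1000] confirms d ≠ 0 throughout. Hence the two sides are never equal, so the relation holds for every integer in [-1000, 1000].

(B) x = 0: LHS = 0 - 2 = -2; -2 ≥ 0 — FAILS

Only (B) has a counterexample.

Answer: B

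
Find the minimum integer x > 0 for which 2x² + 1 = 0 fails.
Testing positive integers:
x = 1: LHS = 2·1² + 1 = 3; 3 = 0 — FAILS  ← smallest positive counterexample

Answer: x = 1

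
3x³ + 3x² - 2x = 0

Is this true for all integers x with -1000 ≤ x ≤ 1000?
The claim fails at x = 1:
x = 1: LHS = 3·1³ + 3·1² - 2·1 = 4; 4 = 0 — FAILS

Because a single integer refutes it, the statement is false.

Answer: False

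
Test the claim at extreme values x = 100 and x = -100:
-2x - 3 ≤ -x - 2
x = 100: LHS = -2·100 - 3 = -203, RHS = -100 - 2 = -102; -203 ≤ -102 — holds
x = -100: LHS = -2·(-100) - 3 = 197, RHS = -(-100) - 2 = 98; 197 ≤ 98 — FAILS

Answer: Partially: holds for x = 100, fails for x = -100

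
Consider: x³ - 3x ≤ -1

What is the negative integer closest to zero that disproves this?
Testing negative integers from -1 downward:
x = -1: LHS = (-1)³ - 3·(-1) = 2; 2 ≤ -1 — FAILS  ← closest negative counterexample to 0

Answer: x = -1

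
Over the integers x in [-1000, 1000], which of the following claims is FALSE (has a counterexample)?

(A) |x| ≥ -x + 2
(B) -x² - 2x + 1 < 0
(A) x = 0: LHS = |0| = 0, RHS = -0 + 2 = 2; 0 ≥ 2 — FAILS
(B) x = 0: LHS = -0² - 2·0 + 1 = 1; 1 < 0 — FAILS

Answer: Both A and B are false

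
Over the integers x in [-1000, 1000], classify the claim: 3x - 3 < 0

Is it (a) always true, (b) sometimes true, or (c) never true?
Holds at x = 0: LHS = 3·0 - 3 = -3; -3 < 0 — holds
Fails at x = 1: LHS = 3·1 - 3 = 0; 0 < 0 — FAILS
It is satisfied by some integers in the range but not all.

Answer: Sometimes true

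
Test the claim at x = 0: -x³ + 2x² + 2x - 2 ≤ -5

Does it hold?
x = 0: LHS = -0³ + 2·0² + 2·0 - 2 = -2; -2 ≤ -5 — FAILS

The relation fails at x = 0, so x = 0 is a counterexample.

Answer: No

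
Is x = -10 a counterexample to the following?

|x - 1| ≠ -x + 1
Substitute x = -10 into the relation:
x = -10: LHS = |(-10) - 1| = |-11| = 11, RHS = -(-10) + 1 = 11; 11 ≠ 11 — FAILS

Since the claim fails at x = -10, this value is a counterexample.

Answer: Yes, x = -10 is a counterexample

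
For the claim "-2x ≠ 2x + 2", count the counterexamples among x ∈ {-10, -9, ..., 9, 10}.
Track d = LHS − RHS over the integers in [-10, 10]. Equality would need d = 0, but d changes sign only between consecutive integers, jumping over 0:
x = -1: LHS = -2·(-1) = 2, RHS = 2·(-1) + 2 = 0; 2 ≠ 0 — holds  (d = 2)
x = 0: LHS = -2·0 = 0, RHS = 2·0 + 2 = 2; 0 ≠ 2 — holds  (d = -2)
Away from these crossings d keeps a constant sign, and checking every integer in [-10, 10] confirms d ≠ 0 throughout. Hence the two sides are never equal, so the relation holds for every integer in [-10, 10].

No counterexample appears in that range.

Answer: 0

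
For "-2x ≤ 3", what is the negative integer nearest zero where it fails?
Testing negative integers from -1 downward:
x = -1: LHS = -2·(-1) = 2; 2 ≤ 3 — holds
x = -2: LHS = -2·(-2) = 4; 4 ≤ 3 — FAILS  ← closest negative counterexample to 0

Answer: x = -2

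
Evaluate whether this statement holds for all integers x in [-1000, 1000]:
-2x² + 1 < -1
The claim fails at x = 0:
x = 0: LHS = -2·0² + 1 = 1; 1 < -1 — FAILS

Because a single integer refutes it, the statement is false.

Answer: False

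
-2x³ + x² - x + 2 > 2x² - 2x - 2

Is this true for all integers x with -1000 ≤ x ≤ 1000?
The claim fails at x = 2:
x = 2: LHS = -2·2³ + 2² - 2 + 2 = -12, RHS = 2·2² - 2·2 - 2 = 2; -12 > 2 — FAILS

Because a single integer refutes it, the statement is false.

Answer: False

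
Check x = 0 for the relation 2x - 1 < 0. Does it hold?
x = 0: LHS = 2·0 - 1 = -1; -1 < 0 — holds

The relation is satisfied at x = 0.

Answer: Yes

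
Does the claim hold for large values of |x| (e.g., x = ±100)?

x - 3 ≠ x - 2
x = 100: LHS = 100 - 3 = 97, RHS = 100 - 2 = 98; 97 ≠ 98 — holds
x = -100: LHS = (-100) - 3 = -103, RHS = (-100) - 2 = -102; -103 ≠ -102 — holds

Answer: Yes, holds for both x = 100 and x = -100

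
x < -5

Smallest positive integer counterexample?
Testing positive integers:
x = 1: 1 < -5 — FAILS  ← smallest positive counterexample

Answer: x = 1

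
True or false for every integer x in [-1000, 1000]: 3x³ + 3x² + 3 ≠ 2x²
Track d = LHS − RHS over the integers in [-1000, 1000]. Equality would need d = 0, but d changes sign only between consecutive integers, jumping over 0:
x = -2: LHS = 3·(-2)³ + 3·(-2)² + 3 = -9, RHS = 2·(-2)² = 8; -9 ≠ 8 — holds  (d = -17)
x = -1: LHS = 3·(-1)³ + 3·(-1)² + 3 = 3, RHS = 2·(-1)² = 2; 3 ≠ 2 — holds  (d = 1)
Away from these crossings d keeps a constant sign, and checking every integer in [-1000, 1000] confirms d ≠ 0 throughout. Hence the two sides are never equal, so the relation holds for every integer in [-1000, 1000].

No counterexample exists.

Answer: True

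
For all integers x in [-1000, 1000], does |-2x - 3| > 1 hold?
The claim fails at x = -1:
x = -1: LHS = |-2·(-1) - 3| = |-1| = 1; 1 > 1 — FAILS

Because a single integer refutes it, the statement is false.

Answer: False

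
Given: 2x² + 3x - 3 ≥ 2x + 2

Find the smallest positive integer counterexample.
Testing positive integers:
x = 1: LHS = 2·1² + 3·1 - 3 = 2, RHS = 2·1 + 2 = 4; 2 ≥ 4 — FAILS  ← smallest positive counterexample

Answer: x = 1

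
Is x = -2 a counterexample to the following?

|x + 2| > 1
Substitute x = -2 into the relation:
x = -2: LHS = |(-2) + 2| = |0| = 0; 0 > 1 — FAILS

Since the claim fails at x = -2, this value is a counterexample.

Answer: Yes, x = -2 is a counterexample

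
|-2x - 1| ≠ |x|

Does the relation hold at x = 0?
x = 0: LHS = |-2·0 - 1| = |-1| = 1, RHS = |0| = 0; 1 ≠ 0 — holds

The relation is satisfied at x = 0.

Answer: Yes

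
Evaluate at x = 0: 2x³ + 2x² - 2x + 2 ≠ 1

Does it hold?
x = 0: LHS = 2·0³ + 2·0² - 2·0 + 2 = 2; 2 ≠ 1 — holds

The relation is satisfied at x = 0.

Answer: Yes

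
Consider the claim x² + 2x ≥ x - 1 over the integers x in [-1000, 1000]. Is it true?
Over all integers in [-1000, 1000], LHS − RHS is smallest at x = 0, where it equals 1:
x = 0: LHS = 0² + 2·0 = 0, RHS = 0 - 1 = -1; 0 ≥ -1 — holds
At the ends of the range:
x = -1000: LHS = (-1000)² + 2·(-1000) = 998000, RHS = (-1000) - 1 = -1001; 998000 ≥ -1001 — holds
x = 1000: LHS = 1000² + 2·1000 = 1002000, RHS = 1000 - 1 = 999; 1002000 ≥ 999 — holds
Hence LHS − RHS is never negative, i.e. LHS ≥ RHS throughout, so the relation holds for every integer in [-1000, 1000].

No counterexample exists.

Answer: True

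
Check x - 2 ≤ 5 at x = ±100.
x = 100: LHS = 100 - 2 = 98; 98 ≤ 5 — FAILS
x = -100: LHS = (-100) - 2 = -102; -102 ≤ 5 — holds

Answer: Partially: fails for x = 100, holds for x = -100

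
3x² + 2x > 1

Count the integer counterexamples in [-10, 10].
Counterexamples in [-10, 10]: {-1, 0}.

Counting them gives 2 values.

Answer: 2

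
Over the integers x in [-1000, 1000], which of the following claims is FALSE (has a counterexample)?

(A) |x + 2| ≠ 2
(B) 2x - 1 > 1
(A) x = 0: LHS = |0 + 2| = |2| = 2; 2 ≠ 2 — FAILS
(B) x = 0: LHS = 2·0 - 1 = -1; -1 > 1 — FAILS

Answer: Both A and B are false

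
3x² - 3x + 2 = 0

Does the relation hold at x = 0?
x = 0: LHS = 3·0² - 3·0 + 2 = 2; 2 = 0 — FAILS

The relation fails at x = 0, so x = 0 is a counterexample.

Answer: No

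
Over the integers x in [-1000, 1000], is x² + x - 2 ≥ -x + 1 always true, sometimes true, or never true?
Holds at x = 1: LHS = 1² + 1 - 2 = 0, RHS = -1 + 1 = 0; 0 ≥ 0 — holds
Fails at x = 0: LHS = 0² + 0 - 2 = -2, RHS = -0 + 1 = 1; -2 ≥ 1 — FAILS
It is satisfied by some integers in the range but not all.

Answer: Sometimes true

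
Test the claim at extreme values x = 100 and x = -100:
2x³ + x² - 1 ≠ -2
x = 100: LHS = 2·100³ + 100² - 1 = 2009999; 2009999 ≠ -2 — holds
x = -100: LHS = 2·(-100)³ + (-100)² - 1 = -1990001; -1990001 ≠ -2 — holds

Answer: Yes, holds for both x = 100 and x = -100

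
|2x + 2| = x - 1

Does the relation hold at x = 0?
x = 0: LHS = |2·0 + 2| = |2| = 2, RHS = 0 - 1 = -1; 2 = -1 — FAILS

The relation fails at x = 0, so x = 0 is a counterexample.

Answer: No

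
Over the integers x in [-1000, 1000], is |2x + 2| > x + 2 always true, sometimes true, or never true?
Holds at x = 1: LHS = |2·1 + 2| = |4| = 4, RHS = 1 + 2 = 3; 4 > 3 — holds
Fails at x = 0: LHS = |2·0 + 2| = |2| = 2, RHS = 0 + 2 = 2; 2 > 2 — FAILS
It is satisfied by some integers in the range but not all.

Answer: Sometimes true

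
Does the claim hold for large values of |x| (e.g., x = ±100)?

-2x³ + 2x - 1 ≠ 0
x = 100: LHS = -2·100³ + 2·100 - 1 = -1999801; -1999801 ≠ 0 — holds
x = -100: LHS = -2·(-100)³ + 2·(-100) - 1 = 1999799; 1999799 ≠ 0 — holds

Answer: Yes, holds for both x = 100 and x = -100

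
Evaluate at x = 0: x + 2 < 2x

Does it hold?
x = 0: LHS = 0 + 2 = 2, RHS = 2·0 = 0; 2 < 0 — FAILS

The relation fails at x = 0, so x = 0 is a counterexample.

Answer: No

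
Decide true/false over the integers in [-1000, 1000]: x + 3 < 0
The claim fails at x = 0:
x = 0: LHS = 0 + 3 = 3; 3 < 0 — FAILS

Because a single integer refutes it, the statement is false.

Answer: False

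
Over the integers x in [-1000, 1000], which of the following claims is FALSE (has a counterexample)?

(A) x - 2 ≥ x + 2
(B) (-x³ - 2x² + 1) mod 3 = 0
(A) x = 0: LHS = 0 - 2 = -2, RHS = 0 + 2 = 2; -2 ≥ 2 — FAILS
(B) x = 0: LHS = (-0³ - 2·0² + 1) mod 3 = 1 mod 3 = 1; 1 = 0 — FAILS

Answer: Both A and B are false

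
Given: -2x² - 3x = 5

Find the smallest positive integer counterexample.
Testing positive integers:
x = 1: LHS = -2·1² - 3·1 = -5; -5 = 5 — FAILS  ← smallest positive counterexample

Answer: x = 1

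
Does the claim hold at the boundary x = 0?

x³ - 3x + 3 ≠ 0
x = 0: LHS = 0³ - 3·0 + 3 = 3; 3 ≠ 0 — holds

The relation is satisfied at x = 0.

Answer: Yes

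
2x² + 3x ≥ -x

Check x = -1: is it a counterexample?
Substitute x = -1 into the relation:
x = -1: LHS = 2·(-1)² + 3·(-1) = -1, RHS = -(-1) = 1; -1 ≥ 1 — FAILS

Since the claim fails at x = -1, this value is a counterexample.

Answer: Yes, x = -1 is a counterexample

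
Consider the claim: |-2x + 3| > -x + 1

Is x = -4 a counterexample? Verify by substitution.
Substitute x = -4 into the relation:
x = -4: LHS = |-2·(-4) + 3| = |11| = 11, RHS = -(-4) + 1 = 5; 11 > 5 — holds

The relation holds at x = -4, so it is not a counterexample.

Answer: No, x = -4 is not a counterexample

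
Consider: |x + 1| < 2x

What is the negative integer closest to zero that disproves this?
Testing negative integers from -1 downward:
x = -1: LHS = |(-1) + 1| = |0| = 0, RHS = 2·(-1) = -2; 0 < -2 — FAILS  ← closest negative counterexample to 0

Answer: x = -1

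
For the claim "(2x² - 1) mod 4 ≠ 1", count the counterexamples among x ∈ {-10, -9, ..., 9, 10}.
Counterexamples in [-10, 10]: {-9, -7, -5, -3, -1, 1, 3, 5, 7, 9}.

Counting them gives 10 values.

Answer: 10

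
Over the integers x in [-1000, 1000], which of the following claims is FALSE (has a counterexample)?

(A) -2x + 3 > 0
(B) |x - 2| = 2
(A) x = 2: LHS = -2·2 + 3 = -1; -1 > 0 — FAILS
(B) x = 1: LHS = |1 - 2| = |-1| = 1; 1 = 2 — FAILS

Answer: Both A and B are false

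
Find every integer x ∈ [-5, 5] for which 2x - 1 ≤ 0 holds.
Holds for: {-5, -4, -3, -2, -1, 0}
Fails for: {1, 2, 3, 4, 5}

Answer: {-5, -4, -3, -2, -1, 0}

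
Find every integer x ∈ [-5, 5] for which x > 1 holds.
Holds for: {2, 3, 4, 5}
Fails for: {-5, -4, -3, -2, -1, 0, 1}

Answer: {2, 3, 4, 5}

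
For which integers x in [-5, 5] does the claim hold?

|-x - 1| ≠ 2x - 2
Holds for: {-5, -4, -3, -2, -1, 0, 1, 2, 4, 5}
Fails for: {3}

Answer: {-5, -4, -3, -2, -1, 0, 1, 2, 4, 5}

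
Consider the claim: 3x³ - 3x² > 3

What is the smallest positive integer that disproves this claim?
Testing positive integers:
x = 1: LHS = 3·1³ - 3·1² = 0; 0 > 3 — FAILS  ← smallest positive counterexample

Answer: x = 1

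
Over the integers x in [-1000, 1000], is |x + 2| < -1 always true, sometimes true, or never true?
An absolute value is never negative, so the left side is ≥ 0 for every x, while the right side is -1. Tightest case in [-1000, 1000] is x = -2:
x = -2: LHS = |(-2) + 2| = |0| = 0; 0 < -1 — FAILS
Hence LHS − RHS is never negative, i.e. LHS ≥ RHS throughout, so the claimed relation (<) fails for every integer in [-1000, 1000].

No integer in the range satisfies it.

Answer: Never true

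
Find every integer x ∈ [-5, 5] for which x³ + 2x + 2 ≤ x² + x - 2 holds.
Holds for: {-5, -4, -3, -2}
Fails for: {-1, 0, 1, 2, 3, 4, 5}

Answer: {-5, -4, -3, -2}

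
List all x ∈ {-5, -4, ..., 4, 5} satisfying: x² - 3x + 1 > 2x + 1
Holds for: {-5, -4, -3, -2, -1}
Fails for: {0, 1, 2, 3, 4, 5}

Answer: {-5, -4, -3, -2, -1}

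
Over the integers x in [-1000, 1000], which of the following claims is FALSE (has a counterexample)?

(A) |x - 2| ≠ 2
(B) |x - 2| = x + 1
(A) x = 0: LHS = |0 - 2| = |-2| = 2; 2 ≠ 2 — FAILS
(B) x = 0: LHS = |0 - 2| = |-2| = 2, RHS = 0 + 1 = 1; 2 = 1 — FAILS

Answer: Both A and B are false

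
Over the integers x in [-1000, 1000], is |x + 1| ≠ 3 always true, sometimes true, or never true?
Holds at x = 0: LHS = |0 + 1| = |1| = 1; 1 ≠ 3 — holds
Fails at x = 2: LHS = |2 + 1| = |3| = 3; 3 ≠ 3 — FAILS
It is satisfied by some integers in the range but not all.

Answer: Sometimes true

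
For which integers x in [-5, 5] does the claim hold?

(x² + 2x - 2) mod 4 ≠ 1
Holds for: {-4, -2, 0, 2, 4}
Fails for: {-5, -3, -1, 1, 3, 5}

Answer: {-4, -2, 0, 2, 4}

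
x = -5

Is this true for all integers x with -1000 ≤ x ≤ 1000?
The claim fails at x = 0:
x = 0: 0 = -5 — FAILS

Because a single integer refutes it, the statement is false.

Answer: False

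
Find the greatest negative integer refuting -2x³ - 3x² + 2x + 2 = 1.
Testing negative integers from -1 downward:
x = -1: LHS = -2·(-1)³ - 3·(-1)² + 2·(-1) + 2 = -1; -1 = 1 — FAILS  ← closest negative counterexample to 0

Answer: x = -1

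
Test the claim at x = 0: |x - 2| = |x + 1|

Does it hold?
x = 0: LHS = |0 - 2| = |-2| = 2, RHS = |0 + 1| = |1| = 1; 2 = 1 — FAILS

The relation fails at x = 0, so x = 0 is a counterexample.

Answer: No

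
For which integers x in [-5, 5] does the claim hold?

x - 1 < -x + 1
Holds for: {-5, -4, -3, -2, -1, 0}
Fails for: {1, 2, 3, 4, 5}

Answer: {-5, -4, -3, -2, -1, 0}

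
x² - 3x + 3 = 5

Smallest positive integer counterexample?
Testing positive integers:
x = 1: LHS = 1² - 3·1 + 3 = 1; 1 = 5 — FAILS  ← smallest positive counterexample

Answer: x = 1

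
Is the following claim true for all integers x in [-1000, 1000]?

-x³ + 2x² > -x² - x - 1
The claim fails at x = 4:
x = 4: LHS = -4³ + 2·4² = -32, RHS = -4² - 4 - 1 = -21; -32 > -21 — FAILS

Because a single integer refutes it, the statement is false.

Answer: False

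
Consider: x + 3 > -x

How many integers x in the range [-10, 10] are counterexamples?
Counterexamples in [-10, 10]: {-10, -9, -8, -7, -6, -5, -4, -3, -2}.

Counting them gives 9 values.

Answer: 9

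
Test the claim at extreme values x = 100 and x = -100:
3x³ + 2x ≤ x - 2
x = 100: LHS = 3·100³ + 2·100 = 3000200, RHS = 100 - 2 = 98; 3000200 ≤ 98 — FAILS
x = -100: LHS = 3·(-100)³ + 2·(-100) = -3000200, RHS = (-100) - 2 = -102; -3000200 ≤ -102 — holds

Answer: Partially: fails for x = 100, holds for x = -100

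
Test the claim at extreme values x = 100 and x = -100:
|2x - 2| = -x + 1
x = 100: LHS = |2·100 - 2| = |198| = 198, RHS = -100 + 1 = -99; 198 = -99 — FAILS
x = -100: LHS = |2·(-100) - 2| = |-202| = 202, RHS = -(-100) + 1 = 101; 202 = 101 — FAILS

Answer: No, fails for both x = 100 and x = -100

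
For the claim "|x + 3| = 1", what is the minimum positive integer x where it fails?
Testing positive integers:
x = 1: LHS = |1 + 3| = |4| = 4; 4 = 1 — FAILS  ← smallest positive counterexample

Answer: x = 1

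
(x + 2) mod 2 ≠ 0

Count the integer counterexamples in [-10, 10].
Counterexamples in [-10, 10]: {-10, -8, -6, -4, -2, 0, 2, 4, 6, 8, 10}.

Counting them gives 11 values.

Answer: 11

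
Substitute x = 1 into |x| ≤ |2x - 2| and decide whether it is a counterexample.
Substitute x = 1 into the relation:
x = 1: LHS = |1| = 1, RHS = |2·1 - 2| = |0| = 0; 1 ≤ 0 — FAILS

Since the claim fails at x = 1, this value is a counterexample.

Answer: Yes, x = 1 is a counterexample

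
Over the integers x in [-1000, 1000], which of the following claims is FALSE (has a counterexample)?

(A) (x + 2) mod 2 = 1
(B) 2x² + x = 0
(A) x = 0: LHS = (0 + 2) mod 2 = 2 mod 2 = 0; 0 = 1 — FAILS
(B) x = 1: LHS = 2·1² + 1 = 3; 3 = 0 — FAILS

Answer: Both A and B are false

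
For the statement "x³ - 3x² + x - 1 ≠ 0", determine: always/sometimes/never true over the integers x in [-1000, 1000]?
Track d = LHS − RHS over the integers in [-1000, 1000]. Equality would need d = 0, but d changes sign only between consecutive integers, jumping over 0:
x = 2: LHS = 2³ - 3·2² + 2 - 1 = -3; -3 ≠ 0 — holds  (d = -3)
x = 3: LHS = 3³ - 3·3² + 3 - 1 = 2; 2 ≠ 0 — holds  (d = 2)
Away from these crossings d keeps a constant sign, and checking every integer in [-1000, 1000] confirms d ≠ 0 throughout. Hence the two sides are never equal, so the relation holds for every integer in [-1000, 1000].

No counterexample exists.

Answer: Always true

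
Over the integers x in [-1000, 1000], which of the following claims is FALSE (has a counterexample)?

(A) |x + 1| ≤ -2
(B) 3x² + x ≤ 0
(A) x = 0: LHS = |0 + 1| = |1| = 1; 1 ≤ -2 — FAILS
(B) x = 1: LHS = 3·1² + 1 = 4; 4 ≤ 0 — FAILS

Answer: Both A and B are false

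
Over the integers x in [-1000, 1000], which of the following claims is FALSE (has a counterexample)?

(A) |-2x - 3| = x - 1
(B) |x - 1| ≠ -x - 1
(A) x = 0: LHS = |-2·0 - 3| = |-3| = 3, RHS = 0 - 1 = -1; 3 = -1 — FAILS

(B) Over all integers in [-1000, 1000], LHS − RHS is always positive; it is smallest at x = 0, where it equals 2:
x = 0: LHS = |0 - 1| = |-1| = 1, RHS = -0 - 1 = -1; 1 ≠ -1 — holds
At the ends of the range:
x = -1000: LHS = |(-1000) - 1| = |-1001| = 1001, RHS = -(-1000) - 1 = 999; 1001 ≠ 999 — holds
x = 1000: LHS = |1000 - 1| = |999| = 999, RHS = -1000 - 1 = -1001; 999 ≠ -1001 — holds
Hence LHS − RHS is never 0, i.e. the two sides are never equal, so the relation holds for every integer in [-1000, 1000].

Only (A) has a counterexample.

Answer: A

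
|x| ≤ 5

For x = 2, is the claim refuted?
Substitute x = 2 into the relation:
x = 2: LHS = |2| = 2; 2 ≤ 5 — holds

The claim holds here, so x = 2 is not a counterexample. (A counterexample exists elsewhere, e.g. x = 6.)

Answer: No, x = 2 is not a counterexample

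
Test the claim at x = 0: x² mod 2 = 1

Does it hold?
x = 0: LHS = (0²) mod 2 = 0 mod 2 = 0; 0 = 1 — FAILS

The relation fails at x = 0, so x = 0 is a counterexample.

Answer: No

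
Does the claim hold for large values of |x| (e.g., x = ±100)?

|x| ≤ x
x = 100: LHS = |100| = 100; 100 ≤ 100 — holds
x = -100: LHS = |-100| = 100; 100 ≤ -100 — FAILS

Answer: Partially: holds for x = 100, fails for x = -100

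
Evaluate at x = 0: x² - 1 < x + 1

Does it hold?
x = 0: LHS = 0² - 1 = -1, RHS = 0 + 1 = 1; -1 < 1 — holds

The relation is satisfied at x = 0.

Answer: Yes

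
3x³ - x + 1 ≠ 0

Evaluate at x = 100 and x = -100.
x = 100: LHS = 3·100³ - 100 + 1 = 2999901; 2999901 ≠ 0 — holds
x = -100: LHS = 3·(-100)³ - (-100) + 1 = -2999899; -2999899 ≠ 0 — holds

Answer: Yes, holds for both x = 100 and x = -100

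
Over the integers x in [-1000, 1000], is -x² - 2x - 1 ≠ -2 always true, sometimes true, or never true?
Track d = LHS − RHS over the integers in [-1000, 1000]. Equality would need d = 0, but d changes sign only between consecutive integers, jumping over 0:
x = -3: LHS = -(-3)² - 2·(-3) - 1 = -4; -4 ≠ -2 — holds  (d = -2)
x = -2: LHS = -(-2)² - 2·(-2) - 1 = -1; -1 ≠ -2 — holds  (d = 1)
x = 0: LHS = -0² - 2·0 - 1 = -1; -1 ≠ -2 — holds  (d = 1)
x = 1: LHS = -1² - 2·1 - 1 = -4; -4 ≠ -2 — holds  (d = -2)
Away from these crossings d keeps a constant sign, and checking every integer in [-1000, 1000] confirms d ≠ 0 throughout. Hence the two sides are never equal, so the relation holds for every integer in [-1000, 1000].

No counterexample exists.

Answer: Always true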